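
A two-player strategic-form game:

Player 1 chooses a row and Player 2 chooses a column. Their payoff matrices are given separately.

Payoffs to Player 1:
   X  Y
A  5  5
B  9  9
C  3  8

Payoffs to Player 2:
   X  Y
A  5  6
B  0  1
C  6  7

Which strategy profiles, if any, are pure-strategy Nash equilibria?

(A, X): Player 1 can switch to B (5 → 9). Not NE.
(A, Y): Player 1 can switch to B (5 → 9). Not NE.
(B, X): Player 2 can switch to Y (0 → 1). Not NE.
(B, Y): Player 1 gets 9, best alternative 8; Player 2 gets 1, best alternative 0. No profitable deviation — NE.
(C, X): Player 1 can switch to A (3 → 5). Not NE.
(C, Y): Player 1 can switch to B (8 → 9). Not NE.

The unique pure-strategy Nash equilibrium is (B, Y).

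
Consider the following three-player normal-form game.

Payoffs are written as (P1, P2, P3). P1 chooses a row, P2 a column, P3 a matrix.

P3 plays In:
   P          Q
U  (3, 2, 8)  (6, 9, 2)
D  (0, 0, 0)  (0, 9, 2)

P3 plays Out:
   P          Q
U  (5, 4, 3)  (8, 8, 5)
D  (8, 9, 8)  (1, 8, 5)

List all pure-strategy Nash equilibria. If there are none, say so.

Pure-strategy Nash equilibria: (U, Q, Out); (D, P, Out)

For each player, find the best response to each opponent profile; mutual best responses are the pure NE.
P1 against (P, In): payoffs 3, 0 → best response U.
P1 against (P, Out): payoffs 5, 8 → best response D.
P1 against (Q, In): payoffs 6, 0 → best response U.
P1 against (Q, Out): payoffs 8, 1 → best response U.
P2 against (U, In): payoffs 2, 9 → best response Q.
P2 against (U, Out): payoffs 4, 8 → best response Q.
P2 against (D, In): payoffs 0, 9 → best response Q.
P2 against (D, Out): payoffs 9, 8 → best response P.
P3 against (U, P): payoffs 8, 3 → best response In.
P3 against (U, Q): payoffs 2, 5 → best response Out.
P3 against (D, P): payoffs 0, 8 → best response Out.
P3 against (D, Q): payoffs 2, 5 → best response Out.
Mutual best responses: (U, Q, Out); (D, P, Out).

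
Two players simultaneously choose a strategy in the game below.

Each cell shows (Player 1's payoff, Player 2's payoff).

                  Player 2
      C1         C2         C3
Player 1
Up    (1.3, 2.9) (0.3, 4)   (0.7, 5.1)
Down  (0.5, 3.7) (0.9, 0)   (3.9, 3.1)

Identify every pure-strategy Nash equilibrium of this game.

Player 1 against C1: payoffs 1.3, 0.5 → best response Up.
Player 1 against C2: payoffs 0.3, 0.9 → best response Down.
Player 1 against C3: payoffs 0.7, 3.9 → best response Down.
Player 2 against Up: payoffs 2.9, 4, 5.1 → best response C3.
Player 2 against Down: payoffs 3.7, 0, 3.1 → best response C1.
No profile is a mutual best response for all players.

none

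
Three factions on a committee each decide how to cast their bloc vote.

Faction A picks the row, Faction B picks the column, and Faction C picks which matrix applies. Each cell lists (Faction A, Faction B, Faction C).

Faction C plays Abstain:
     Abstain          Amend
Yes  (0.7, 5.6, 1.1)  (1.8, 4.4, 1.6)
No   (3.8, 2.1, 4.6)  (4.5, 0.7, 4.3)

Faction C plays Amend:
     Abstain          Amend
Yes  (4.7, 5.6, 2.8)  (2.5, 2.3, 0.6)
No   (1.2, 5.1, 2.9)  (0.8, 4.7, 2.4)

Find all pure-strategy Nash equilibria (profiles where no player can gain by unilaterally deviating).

Pure-strategy Nash equilibria: (Yes, Abstain, Amend); (No, Abstain, Abstain)

Faction A against (Abstain, Abstain): payoffs 0.7, 3.8 → best response No.
Faction A against (Abstain, Amend): payoffs 4.7, 1.2 → best response Yes.
Faction A against (Amend, Abstain): payoffs 1.8, 4.5 → best response No.
Faction A against (Amend, Amend): payoffs 2.5, 0.8 → best response Yes.
Faction B against (Yes, Abstain): payoffs 5.6, 4.4 → best response Abstain.
Faction B against (Yes, Amend): payoffs 5.6, 2.3 → best response Abstain.
Faction B against (No, Abstain): payoffs 2.1, 0.7 → best response Abstain.
Faction B against (No, Amend): payoffs 5.1, 4.7 → best response Abstain.
Faction C against (Yes, Abstain): payoffs 1.1, 2.8 → best response Amend.
Faction C against (Yes, Amend): payoffs 1.6, 0.6 → best response Abstain.
Faction C against (No, Abstain): payoffs 4.6, 2.9 → best response Abstain.
Faction C against (No, Amend): payoffs 4.3, 2.4 → best response Abstain.
Mutual best responses: (Yes, Abstain, Amend); (No, Abstain, Abstain).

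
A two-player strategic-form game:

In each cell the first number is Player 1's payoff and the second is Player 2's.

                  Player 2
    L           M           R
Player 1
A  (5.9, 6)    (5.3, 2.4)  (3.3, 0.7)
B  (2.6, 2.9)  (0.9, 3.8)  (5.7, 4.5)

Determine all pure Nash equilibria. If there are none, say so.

The pure Nash equilibria are (A, L), (B, R).

Mark each player's best response to every combination of opponents' strategies; a profile where every player is best-responding is a pure Nash equilibrium.
Player 1 against L: payoffs 5.9, 2.6 → best response A.
Player 1 against M: payoffs 5.3, 0.9 → best response A.
Player 1 against R: payoffs 3.3, 5.7 → best response B.
Player 2 against A: payoffs 6, 2.4, 0.7 → best response L.
Player 2 against B: payoffs 2.9, 3.8, 4.5 → best response R.
Mutual best responses: (A, L); (B, R).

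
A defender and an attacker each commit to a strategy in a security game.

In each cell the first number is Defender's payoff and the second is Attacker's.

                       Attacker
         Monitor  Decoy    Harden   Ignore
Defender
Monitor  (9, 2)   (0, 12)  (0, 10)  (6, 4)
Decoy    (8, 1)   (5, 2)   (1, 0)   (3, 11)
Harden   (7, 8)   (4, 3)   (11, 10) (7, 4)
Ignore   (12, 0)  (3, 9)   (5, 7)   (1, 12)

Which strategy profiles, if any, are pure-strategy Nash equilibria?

Defender against Monitor: payoffs 9, 8, 7, 12 → best response Ignore.
Defender against Decoy: payoffs 0, 5, 4, 3 → best response Decoy.
Defender against Harden: payoffs 0, 1, 11, 5 → best response Harden.
Defender against Ignore: payoffs 6, 3, 7, 1 → best response Harden.
Attacker against Monitor: payoffs 2, 12, 10, 4 → best response Decoy.
Attacker against Decoy: payoffs 1, 2, 0, 11 → best response Ignore.
Attacker against Harden: payoffs 8, 3, 10, 4 → best response Harden.
Attacker against Ignore: payoffs 0, 9, 7, 12 → best response Ignore.
Mutual best responses: (Harden, Harden).

Pure NE: (Harden, Harden)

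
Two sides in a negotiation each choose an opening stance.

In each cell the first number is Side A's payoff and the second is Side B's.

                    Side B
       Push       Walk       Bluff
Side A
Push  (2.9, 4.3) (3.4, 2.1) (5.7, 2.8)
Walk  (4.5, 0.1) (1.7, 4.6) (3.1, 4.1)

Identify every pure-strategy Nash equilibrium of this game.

No pure-strategy Nash equilibrium.

Mark each player's best response to every combination of opponents' strategies; a profile where every player is best-responding is a pure Nash equilibrium.
Side A against Push: payoffs 2.9, 4.5 → best response Walk.
Side A against Walk: payoffs 3.4, 1.7 → best response Push.
Side A against Bluff: payoffs 5.7, 3.1 → best response Push.
Side B against Push: payoffs 4.3, 2.1, 2.8 → best response Push.
Side B against Walk: payoffs 0.1, 4.6, 4.1 → best response Walk.
No profile is a mutual best response for all players.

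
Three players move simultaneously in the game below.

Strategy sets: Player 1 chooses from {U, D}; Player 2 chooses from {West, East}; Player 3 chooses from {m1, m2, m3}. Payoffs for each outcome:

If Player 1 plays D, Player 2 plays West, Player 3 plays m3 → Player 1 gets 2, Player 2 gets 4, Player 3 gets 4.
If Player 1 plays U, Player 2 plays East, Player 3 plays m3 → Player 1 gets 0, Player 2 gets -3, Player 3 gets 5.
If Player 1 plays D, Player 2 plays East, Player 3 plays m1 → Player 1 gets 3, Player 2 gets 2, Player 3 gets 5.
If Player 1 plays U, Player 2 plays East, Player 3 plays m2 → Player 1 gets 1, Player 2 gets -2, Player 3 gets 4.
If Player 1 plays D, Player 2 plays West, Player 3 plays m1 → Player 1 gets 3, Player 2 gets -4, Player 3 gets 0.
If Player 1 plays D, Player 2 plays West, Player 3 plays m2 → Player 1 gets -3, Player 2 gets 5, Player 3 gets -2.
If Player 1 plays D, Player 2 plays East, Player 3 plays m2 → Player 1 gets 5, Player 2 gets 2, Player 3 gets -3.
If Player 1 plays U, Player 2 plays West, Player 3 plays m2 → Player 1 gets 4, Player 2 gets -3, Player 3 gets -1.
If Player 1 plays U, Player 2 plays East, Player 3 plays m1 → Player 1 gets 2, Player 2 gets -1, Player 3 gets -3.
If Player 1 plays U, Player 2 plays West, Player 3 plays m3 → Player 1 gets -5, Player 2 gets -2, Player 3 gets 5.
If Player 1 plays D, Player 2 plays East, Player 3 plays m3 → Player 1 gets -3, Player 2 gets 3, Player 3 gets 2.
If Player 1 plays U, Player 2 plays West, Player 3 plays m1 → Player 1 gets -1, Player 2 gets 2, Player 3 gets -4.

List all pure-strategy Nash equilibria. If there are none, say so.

The pure Nash equilibria are (D, West, m3), (D, East, m1).

Check each profile: it is a Nash equilibrium iff no player can strictly gain by switching unilaterally.
(U, West, m1): Player 1 can switch to D (-1 → 3). Not NE.
(U, West, m2): Player 2 can switch to East (-3 → -2). Not NE.
(U, West, m3): Player 1 can switch to D (-5 → 2). Not NE.
(U, East, m1): Player 1 can switch to D (2 → 3). Not NE.
(U, East, m2): Player 1 can switch to D (1 → 5). Not NE.
(U, East, m3): Player 2 can switch to West (-3 → -2). Not NE.
(D, West, m1): Player 2 can switch to East (-4 → 2). Not NE.
(D, West, m2): Player 1 can switch to U (-3 → 4). Not NE.
(D, West, m3): Player 1 gets 2, best alternative -5; Player 2 gets 4, best alternative 3; Player 3 gets 4, best alternative 0. No profitable deviation — NE.
(D, East, m1): Player 1 gets 3, best alternative 2; Player 2 gets 2, best alternative -4; Player 3 gets 5, best alternative 2. No profitable deviation — NE.
(D, East, m2): Player 2 can switch to West (2 → 5). Not NE.
(D, East, m3): Player 1 can switch to U (-3 → 0). Not NE.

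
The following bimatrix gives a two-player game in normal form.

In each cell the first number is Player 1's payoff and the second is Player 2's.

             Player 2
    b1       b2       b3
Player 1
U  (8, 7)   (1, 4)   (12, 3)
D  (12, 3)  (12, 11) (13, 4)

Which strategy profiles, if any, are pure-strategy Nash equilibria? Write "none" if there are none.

(D, b2)

Check each profile: it is a Nash equilibrium iff no player can strictly gain by switching unilaterally.
(U, b1): Player 1 can switch to D (8 → 12). Not NE.
(U, b2): Player 1 can switch to D (1 → 12). Not NE.
(U, b3): Player 1 can switch to D (12 → 13). Not NE.
(D, b1): Player 2 can switch to b2 (3 → 11). Not NE.
(D, b2): Player 1 gets 12, best alternative 1; Player 2 gets 11, best alternative 4. No profitable deviation — NE.
(D, b3): Player 2 can switch to b2 (4 → 11). Not NE.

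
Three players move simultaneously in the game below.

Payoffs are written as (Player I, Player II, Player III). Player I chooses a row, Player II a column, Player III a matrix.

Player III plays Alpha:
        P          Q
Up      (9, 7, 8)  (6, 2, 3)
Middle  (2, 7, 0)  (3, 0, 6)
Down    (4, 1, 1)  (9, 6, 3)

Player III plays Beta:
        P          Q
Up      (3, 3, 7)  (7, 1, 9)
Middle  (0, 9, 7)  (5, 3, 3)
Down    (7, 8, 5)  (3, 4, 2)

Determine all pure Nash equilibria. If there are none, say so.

The pure Nash equilibria are (Up, P, Alpha) and (Down, P, Beta) and (Down, Q, Alpha).

Player I against (P, Alpha): payoffs 9, 2, 4 → best response Up.
Player I against (P, Beta): payoffs 3, 0, 7 → best response Down.
Player I against (Q, Alpha): payoffs 6, 3, 9 → best response Down.
Player I against (Q, Beta): payoffs 7, 5, 3 → best response Up.
Player II against (Up, Alpha): payoffs 7, 2 → best response P.
Player II against (Up, Beta): payoffs 3, 1 → best response P.
Player II against (Middle, Alpha): payoffs 7, 0 → best response P.
Player II against (Middle, Beta): payoffs 9, 3 → best response P.
Player II against (Down, Alpha): payoffs 1, 6 → best response Q.
Player II against (Down, Beta): payoffs 8, 4 → best response P.
Player III against (Up, P): payoffs 8, 7 → best response Alpha.
Player III against (Up, Q): payoffs 3, 9 → best response Beta.
Player III against (Middle, P): payoffs 0, 7 → best response Beta.
Player III against (Middle, Q): payoffs 6, 3 → best response Alpha.
Player III against (Down, P): payoffs 1, 5 → best response Beta.
Player III against (Down, Q): payoffs 3, 2 → best response Alpha.
Mutual best responses: (Up, P, Alpha); (Down, P, Beta); (Down, Q, Alpha).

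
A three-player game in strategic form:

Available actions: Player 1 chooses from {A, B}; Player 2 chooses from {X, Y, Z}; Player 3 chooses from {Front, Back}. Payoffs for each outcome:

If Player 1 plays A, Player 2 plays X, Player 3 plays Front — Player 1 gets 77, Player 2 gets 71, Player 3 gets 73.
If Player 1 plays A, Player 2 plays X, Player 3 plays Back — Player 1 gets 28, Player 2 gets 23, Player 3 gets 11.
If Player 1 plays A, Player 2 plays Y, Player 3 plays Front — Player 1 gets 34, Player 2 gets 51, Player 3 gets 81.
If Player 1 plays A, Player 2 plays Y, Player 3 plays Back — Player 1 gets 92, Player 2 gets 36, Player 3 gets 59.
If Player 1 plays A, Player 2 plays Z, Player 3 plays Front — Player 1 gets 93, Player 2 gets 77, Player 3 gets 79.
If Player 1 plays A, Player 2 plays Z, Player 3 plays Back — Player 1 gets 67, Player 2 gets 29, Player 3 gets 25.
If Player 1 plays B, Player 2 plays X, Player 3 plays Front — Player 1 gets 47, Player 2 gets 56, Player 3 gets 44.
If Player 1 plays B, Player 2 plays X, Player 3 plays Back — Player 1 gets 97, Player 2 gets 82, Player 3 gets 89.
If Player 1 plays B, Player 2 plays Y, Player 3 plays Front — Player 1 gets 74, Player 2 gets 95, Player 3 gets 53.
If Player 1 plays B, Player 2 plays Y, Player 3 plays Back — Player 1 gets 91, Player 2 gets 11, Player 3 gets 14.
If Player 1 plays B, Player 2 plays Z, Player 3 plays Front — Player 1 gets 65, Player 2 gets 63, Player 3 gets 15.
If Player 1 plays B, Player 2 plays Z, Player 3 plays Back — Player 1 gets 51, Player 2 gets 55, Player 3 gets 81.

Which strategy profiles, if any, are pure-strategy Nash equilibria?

The pure Nash equilibria are (A, Z, Front); (B, X, Back); (B, Y, Front).

(A, X, Front): Player 2 can switch to Z (71 → 77). Not NE.
(A, X, Back): Player 1 can switch to B (28 → 97). Not NE.
(A, Y, Front): Player 1 can switch to B (34 → 74). Not NE.
(A, Y, Back): Player 3 can switch to Front (59 → 81). Not NE.
(A, Z, Front): Player 1 gets 93, best alternative 65; Player 2 gets 77, best alternative 71; Player 3 gets 79, best alternative 25. No profitable deviation — NE.
(A, Z, Back): Player 2 can switch to Y (29 → 36). Not NE.
(B, X, Front): Player 1 can switch to A (47 → 77). Not NE.
(B, X, Back): Player 1 gets 97, best alternative 28; Player 2 gets 82, best alternative 55; Player 3 gets 89, best alternative 44. No profitable deviation — NE.
(B, Y, Front): Player 1 gets 74, best alternative 34; Player 2 gets 95, best alternative 63; Player 3 gets 53, best alternative 14. No profitable deviation — NE.
(B, Y, Back): Player 1 can switch to A (91 → 92). Not NE.
(B, Z, Front): Player 1 can switch to A (65 → 93). Not NE.
(The remaining 1 profile has a profitable deviation by the same check.)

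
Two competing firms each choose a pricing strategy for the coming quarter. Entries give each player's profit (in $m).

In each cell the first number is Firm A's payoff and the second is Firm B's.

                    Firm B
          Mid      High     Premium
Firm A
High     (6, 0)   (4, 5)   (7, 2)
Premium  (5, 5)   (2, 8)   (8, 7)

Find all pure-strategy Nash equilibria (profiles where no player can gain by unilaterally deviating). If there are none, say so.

(High, Mid): Firm B can switch to High (0 → 5). Not NE.
(High, High): Firm A gets 4, best alternative 2; Firm B gets 5, best alternative 2. No profitable deviation — NE.
(High, Premium): Firm A can switch to Premium (7 → 8). Not NE.
(Premium, Mid): Firm A can switch to High (5 → 6). Not NE.
(Premium, High): Firm A can switch to High (2 → 4). Not NE.
(Premium, Premium): Firm B can switch to High (7 → 8). Not NE.

Pure NE: (High, High)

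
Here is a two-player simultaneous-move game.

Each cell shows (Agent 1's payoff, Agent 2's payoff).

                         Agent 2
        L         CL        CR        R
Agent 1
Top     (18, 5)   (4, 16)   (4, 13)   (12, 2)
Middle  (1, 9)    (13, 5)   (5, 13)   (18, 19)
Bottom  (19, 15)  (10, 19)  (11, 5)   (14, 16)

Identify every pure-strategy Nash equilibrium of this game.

Pure NE: (Middle, R)

For each strategy profile, look for a profitable unilateral deviation.
(Top, L): Agent 1 can switch to Bottom (18 → 19). Not NE.
(Top, CL): Agent 1 can switch to Middle (4 → 13). Not NE.
(Top, CR): Agent 1 can switch to Middle (4 → 5). Not NE.
(Top, R): Agent 1 can switch to Middle (12 → 18). Not NE.
(Middle, L): Agent 1 can switch to Top (1 → 18). Not NE.
(Middle, CL): Agent 2 can switch to L (5 → 9). Not NE.
(Middle, CR): Agent 1 can switch to Bottom (5 → 11). Not NE.
(Middle, R): Agent 1 gets 18, best alternative 14; Agent 2 gets 19, best alternative 13. No profitable deviation — NE.
(Bottom, L): Agent 2 can switch to CL (15 → 19). Not NE.
(The remaining 3 profiles each have a profitable deviation by the same check.)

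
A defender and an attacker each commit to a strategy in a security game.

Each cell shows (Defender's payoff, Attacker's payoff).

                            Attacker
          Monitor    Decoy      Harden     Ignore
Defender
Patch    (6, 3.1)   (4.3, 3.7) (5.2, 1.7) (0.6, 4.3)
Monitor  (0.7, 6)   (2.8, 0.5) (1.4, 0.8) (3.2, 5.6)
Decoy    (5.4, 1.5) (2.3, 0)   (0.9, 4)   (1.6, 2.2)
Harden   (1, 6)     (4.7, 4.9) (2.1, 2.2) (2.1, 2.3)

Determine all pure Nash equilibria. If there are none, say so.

Defender against Monitor: payoffs 6, 0.7, 5.4, 1 → best response Patch.
Defender against Decoy: payoffs 4.3, 2.8, 2.3, 4.7 → best response Harden.
Defender against Harden: payoffs 5.2, 1.4, 0.9, 2.1 → best response Patch.
Defender against Ignore: payoffs 0.6, 3.2, 1.6, 2.1 → best response Monitor.
Attacker against Patch: payoffs 3.1, 3.7, 1.7, 4.3 → best response Ignore.
Attacker against Monitor: payoffs 6, 0.5, 0.8, 5.6 → best response Monitor.
Attacker against Decoy: payoffs 1.5, 0, 4, 2.2 → best response Harden.
Attacker against Harden: payoffs 6, 4.9, 2.2, 2.3 → best response Monitor.
No profile is a mutual best response for all players.

There is no pure-strategy Nash equilibrium.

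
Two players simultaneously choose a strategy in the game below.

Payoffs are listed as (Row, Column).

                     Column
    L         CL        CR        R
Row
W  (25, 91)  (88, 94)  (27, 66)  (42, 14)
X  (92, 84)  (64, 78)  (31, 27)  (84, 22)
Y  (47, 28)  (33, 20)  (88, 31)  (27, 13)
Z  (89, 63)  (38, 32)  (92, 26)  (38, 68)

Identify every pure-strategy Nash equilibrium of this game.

Mark each player's best response to every combination of opponents' strategies; a profile where every player is best-responding is a pure Nash equilibrium.
Row against L: payoffs 25, 92, 47, 89 → best response X.
Row against CL: payoffs 88, 64, 33, 38 → best response W.
Row against CR: payoffs 27, 31, 88, 92 → best response Z.
Row against R: payoffs 42, 84, 27, 38 → best response X.
Column against W: payoffs 91, 94, 66, 14 → best response CL.
Column against X: payoffs 84, 78, 27, 22 → best response L.
Column against Y: payoffs 28, 20, 31, 13 → best response CR.
Column against Z: payoffs 63, 32, 26, 68 → best response R.
Mutual best responses: (W, CL); (X, L).

The pure Nash equilibria are (W, CL) and (X, L).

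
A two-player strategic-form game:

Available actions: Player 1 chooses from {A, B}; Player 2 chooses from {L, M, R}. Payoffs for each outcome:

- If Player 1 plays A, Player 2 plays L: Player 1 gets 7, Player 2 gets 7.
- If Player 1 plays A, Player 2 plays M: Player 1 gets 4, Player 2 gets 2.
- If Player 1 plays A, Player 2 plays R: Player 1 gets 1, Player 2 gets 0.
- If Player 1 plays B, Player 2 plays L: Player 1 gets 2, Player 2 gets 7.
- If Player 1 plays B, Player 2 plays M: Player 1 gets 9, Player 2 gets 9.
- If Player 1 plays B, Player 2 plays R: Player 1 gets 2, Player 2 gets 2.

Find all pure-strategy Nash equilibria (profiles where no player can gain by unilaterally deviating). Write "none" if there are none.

Player 1 against L: payoffs 7, 2 → best response A.
Player 1 against M: payoffs 4, 9 → best response B.
Player 1 against R: payoffs 1, 2 → best response B.
Player 2 against A: payoffs 7, 2, 0 → best response L.
Player 2 against B: payoffs 7, 9, 2 → best response M.
Mutual best responses: (A, L); (B, M).

(A, L), (B, M)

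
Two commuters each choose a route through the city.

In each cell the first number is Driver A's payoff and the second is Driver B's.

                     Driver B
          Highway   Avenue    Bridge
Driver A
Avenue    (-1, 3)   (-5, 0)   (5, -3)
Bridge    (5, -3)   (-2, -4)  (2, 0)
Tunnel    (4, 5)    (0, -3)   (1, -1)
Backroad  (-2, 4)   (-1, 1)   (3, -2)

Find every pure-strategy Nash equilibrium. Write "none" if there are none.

There is no pure-strategy Nash equilibrium.

(Avenue, Highway): Driver A can switch to Bridge (-1 → 5). Not NE.
(Avenue, Avenue): Driver A can switch to Bridge (-5 → -2). Not NE.
(Avenue, Bridge): Driver B can switch to Highway (-3 → 3). Not NE.
(Bridge, Highway): Driver B can switch to Bridge (-3 → 0). Not NE.
(Bridge, Avenue): Driver A can switch to Tunnel (-2 → 0). Not NE.
(Bridge, Bridge): Driver A can switch to Avenue (2 → 5). Not NE.
(The remaining 6 profiles each have a profitable deviation by the same check.)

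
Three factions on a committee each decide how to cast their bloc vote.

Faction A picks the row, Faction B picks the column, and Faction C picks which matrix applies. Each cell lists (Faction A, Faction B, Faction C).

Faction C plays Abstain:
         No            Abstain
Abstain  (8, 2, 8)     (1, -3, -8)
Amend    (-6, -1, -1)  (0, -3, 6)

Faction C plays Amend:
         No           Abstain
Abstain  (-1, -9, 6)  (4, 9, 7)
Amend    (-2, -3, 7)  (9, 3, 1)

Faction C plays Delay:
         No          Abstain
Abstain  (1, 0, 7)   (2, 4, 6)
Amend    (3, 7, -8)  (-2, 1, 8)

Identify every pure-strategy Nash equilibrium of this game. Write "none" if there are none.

Faction A against (No, Abstain): payoffs 8, -6 → best response Abstain.
Faction A against (No, Amend): payoffs -1, -2 → best response Abstain.
Faction A against (No, Delay): payoffs 1, 3 → best response Amend.
Faction A against (Abstain, Abstain): payoffs 1, 0 → best response Abstain.
Faction A against (Abstain, Amend): payoffs 4, 9 → best response Amend.
Faction A against (Abstain, Delay): payoffs 2, -2 → best response Abstain.
Faction B against (Abstain, Abstain): payoffs 2, -3 → best response No.
Faction B against (Abstain, Amend): payoffs -9, 9 → best response Abstain.
Faction B against (Abstain, Delay): payoffs 0, 4 → best response Abstain.
Faction B against (Amend, Abstain): payoffs -1, -3 → best response No.
Faction B against (Amend, Amend): payoffs -3, 3 → best response Abstain.
Faction B against (Amend, Delay): payoffs 7, 1 → best response No.
Faction C against (Abstain, No): payoffs 8, 6, 7 → best response Abstain.
Faction C against (Abstain, Abstain): payoffs -8, 7, 6 → best response Amend.
Faction C against (Amend, No): payoffs -1, 7, -8 → best response Amend.
Faction C against (Amend, Abstain): payoffs 6, 1, 8 → best response Delay.
Mutual best responses: (Abstain, No, Abstain).

The unique pure-strategy Nash equilibrium is (Abstain, No, Abstain).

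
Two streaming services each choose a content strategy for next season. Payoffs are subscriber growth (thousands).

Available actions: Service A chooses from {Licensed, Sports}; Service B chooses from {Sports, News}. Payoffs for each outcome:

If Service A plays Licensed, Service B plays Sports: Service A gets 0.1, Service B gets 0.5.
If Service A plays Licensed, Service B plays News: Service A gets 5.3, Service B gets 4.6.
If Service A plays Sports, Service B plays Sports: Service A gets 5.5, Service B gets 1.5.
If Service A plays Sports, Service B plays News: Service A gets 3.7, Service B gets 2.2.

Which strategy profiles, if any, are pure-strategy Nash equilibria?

(Licensed, News)

Service A against Sports: payoffs 0.1, 5.5 → best response Sports.
Service A against News: payoffs 5.3, 3.7 → best response Licensed.
Service B against Licensed: payoffs 0.5, 4.6 → best response News.
Service B against Sports: payoffs 1.5, 2.2 → best response News.
Mutual best responses: (Licensed, News).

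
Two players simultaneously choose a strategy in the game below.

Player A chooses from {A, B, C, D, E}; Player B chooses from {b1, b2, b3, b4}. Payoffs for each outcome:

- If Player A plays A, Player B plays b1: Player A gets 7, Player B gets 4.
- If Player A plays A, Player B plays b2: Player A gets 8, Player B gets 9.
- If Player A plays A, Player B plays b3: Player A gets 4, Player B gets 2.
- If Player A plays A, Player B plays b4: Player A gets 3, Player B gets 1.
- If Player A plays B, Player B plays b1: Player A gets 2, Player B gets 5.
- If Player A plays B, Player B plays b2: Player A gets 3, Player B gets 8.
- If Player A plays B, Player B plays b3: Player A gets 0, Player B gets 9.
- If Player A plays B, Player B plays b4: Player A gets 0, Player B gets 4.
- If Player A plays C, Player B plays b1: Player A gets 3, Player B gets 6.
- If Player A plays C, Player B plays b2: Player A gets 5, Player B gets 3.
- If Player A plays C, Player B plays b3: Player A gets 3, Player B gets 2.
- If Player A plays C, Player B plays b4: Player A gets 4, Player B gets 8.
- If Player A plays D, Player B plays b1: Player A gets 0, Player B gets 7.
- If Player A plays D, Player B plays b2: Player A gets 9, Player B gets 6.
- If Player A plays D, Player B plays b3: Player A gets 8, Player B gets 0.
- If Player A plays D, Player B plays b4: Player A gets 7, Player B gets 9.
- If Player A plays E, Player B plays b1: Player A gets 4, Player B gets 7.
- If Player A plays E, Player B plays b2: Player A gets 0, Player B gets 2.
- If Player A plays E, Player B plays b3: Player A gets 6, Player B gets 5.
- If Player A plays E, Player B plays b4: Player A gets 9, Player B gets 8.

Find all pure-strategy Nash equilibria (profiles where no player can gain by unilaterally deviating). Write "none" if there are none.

For each strategy profile, look for a profitable unilateral deviation.
(A, b1): Player B can switch to b2 (4 → 9). Not NE.
(A, b2): Player A can switch to D (8 → 9). Not NE.
(A, b3): Player A can switch to D (4 → 8). Not NE.
(A, b4): Player A can switch to C (3 → 4). Not NE.
(B, b1): Player A can switch to A (2 → 7). Not NE.
(B, b2): Player A can switch to A (3 → 8). Not NE.
(B, b3): Player A can switch to A (0 → 4). Not NE.
(B, b4): Player A can switch to A (0 → 3). Not NE.
(C, b1): Player A can switch to A (3 → 7). Not NE.
(C, b2): Player A can switch to A (5 → 8). Not NE.
(C, b3): Player A can switch to A (3 → 4). Not NE.
(C, b4): Player A can switch to D (4 → 7). Not NE.
(E, b4): Player A gets 9, best alternative 7; Player B gets 8, best alternative 7. No profitable deviation — NE.
(The remaining 7 profiles each have a profitable deviation by the same check.)

Pure NE: (E, b4)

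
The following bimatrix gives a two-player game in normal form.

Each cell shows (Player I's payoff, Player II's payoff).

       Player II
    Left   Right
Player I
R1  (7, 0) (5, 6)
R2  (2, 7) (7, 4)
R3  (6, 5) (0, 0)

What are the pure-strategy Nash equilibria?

Player I against Left: payoffs 7, 2, 6 → best response R1.
Player I against Right: payoffs 5, 7, 0 → best response R2.
Player II against R1: payoffs 0, 6 → best response Right.
Player II against R2: payoffs 7, 4 → best response Left.
Player II against R3: payoffs 5, 0 → best response Left.
No profile is a mutual best response for all players.

none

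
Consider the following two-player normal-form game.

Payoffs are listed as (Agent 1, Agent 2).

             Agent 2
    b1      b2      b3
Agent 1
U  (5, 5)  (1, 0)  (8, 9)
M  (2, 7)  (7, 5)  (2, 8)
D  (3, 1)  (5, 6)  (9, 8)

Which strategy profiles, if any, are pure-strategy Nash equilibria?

Pure NE: (D, b3)

Agent 1 against b1: payoffs 5, 2, 3 → best response U.
Agent 1 against b2: payoffs 1, 7, 5 → best response M.
Agent 1 against b3: payoffs 8, 2, 9 → best response D.
Agent 2 against U: payoffs 5, 0, 9 → best response b3.
Agent 2 against M: payoffs 7, 5, 8 → best response b3.
Agent 2 against D: payoffs 1, 6, 8 → best response b3.
Mutual best responses: (D, b3).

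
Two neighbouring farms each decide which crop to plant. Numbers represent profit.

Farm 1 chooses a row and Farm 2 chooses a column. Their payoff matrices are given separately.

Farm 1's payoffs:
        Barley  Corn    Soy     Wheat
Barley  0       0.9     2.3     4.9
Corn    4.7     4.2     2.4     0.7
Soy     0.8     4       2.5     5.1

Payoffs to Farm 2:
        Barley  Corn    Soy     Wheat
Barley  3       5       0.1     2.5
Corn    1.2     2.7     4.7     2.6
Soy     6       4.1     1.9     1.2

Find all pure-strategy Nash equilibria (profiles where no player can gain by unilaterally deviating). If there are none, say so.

This game has no pure Nash equilibrium.

Farm 1 against Barley: payoffs 0, 4.7, 0.8 → best response Corn.
Farm 1 against Corn: payoffs 0.9, 4.2, 4 → best response Corn.
Farm 1 against Soy: payoffs 2.3, 2.4, 2.5 → best response Soy.
Farm 1 against Wheat: payoffs 4.9, 0.7, 5.1 → best response Soy.
Farm 2 against Barley: payoffs 3, 5, 0.1, 2.5 → best response Corn.
Farm 2 against Corn: payoffs 1.2, 2.7, 4.7, 2.6 → best response Soy.
Farm 2 against Soy: payoffs 6, 4.1, 1.9, 1.2 → best response Barley.
No profile is a mutual best response for all players.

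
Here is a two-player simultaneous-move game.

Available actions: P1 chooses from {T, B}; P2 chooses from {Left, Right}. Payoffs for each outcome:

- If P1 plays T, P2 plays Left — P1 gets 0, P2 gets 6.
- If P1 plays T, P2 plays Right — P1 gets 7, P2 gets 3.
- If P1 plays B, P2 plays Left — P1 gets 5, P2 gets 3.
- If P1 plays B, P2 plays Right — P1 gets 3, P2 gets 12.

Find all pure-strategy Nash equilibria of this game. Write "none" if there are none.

P1 against Left: payoffs 0, 5 → best response B.
P1 against Right: payoffs 7, 3 → best response T.
P2 against T: payoffs 6, 3 → best response Left.
P2 against B: payoffs 3, 12 → best response Right.
No profile is a mutual best response for all players.

This game has no pure Nash equilibrium.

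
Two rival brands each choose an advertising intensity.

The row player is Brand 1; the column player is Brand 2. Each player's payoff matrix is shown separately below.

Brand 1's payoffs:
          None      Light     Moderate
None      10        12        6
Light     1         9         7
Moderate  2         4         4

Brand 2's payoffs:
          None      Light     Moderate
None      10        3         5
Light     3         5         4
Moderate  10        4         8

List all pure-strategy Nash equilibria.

Check each profile: it is a Nash equilibrium iff no player can strictly gain by switching unilaterally.
(None, None): Brand 1 gets 10, best alternative 2; Brand 2 gets 10, best alternative 5. No profitable deviation — NE.
(None, Light): Brand 2 can switch to None (3 → 10). Not NE.
(None, Moderate): Brand 1 can switch to Light (6 → 7). Not NE.
(Light, None): Brand 1 can switch to None (1 → 10). Not NE.
(Light, Light): Brand 1 can switch to None (9 → 12). Not NE.
(Light, Moderate): Brand 2 can switch to Light (4 → 5). Not NE.
(Moderate, None): Brand 1 can switch to None (2 → 10). Not NE.
(Moderate, Light): Brand 1 can switch to None (4 → 12). Not NE.
(Moderate, Moderate): Brand 1 can switch to None (4 → 6). Not NE.

The unique pure-strategy Nash equilibrium is (None, None).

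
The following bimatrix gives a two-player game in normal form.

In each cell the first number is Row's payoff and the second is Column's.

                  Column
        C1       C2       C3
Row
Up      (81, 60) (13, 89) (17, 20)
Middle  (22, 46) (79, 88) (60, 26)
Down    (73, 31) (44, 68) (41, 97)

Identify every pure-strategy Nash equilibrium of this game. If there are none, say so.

(Up, C1): Column can switch to C2 (60 → 89). Not NE.
(Up, C2): Row can switch to Middle (13 → 79). Not NE.
(Up, C3): Row can switch to Middle (17 → 60). Not NE.
(Middle, C1): Row can switch to Up (22 → 81). Not NE.
(Middle, C2): Row gets 79, best alternative 44; Column gets 88, best alternative 46. No profitable deviation — NE.
(Middle, C3): Column can switch to C1 (26 → 46). Not NE.
(Down, C1): Row can switch to Up (73 → 81). Not NE.
(Down, C2): Row can switch to Middle (44 → 79). Not NE.
(Down, C3): Row can switch to Middle (41 → 60). Not NE.

(Middle, C2)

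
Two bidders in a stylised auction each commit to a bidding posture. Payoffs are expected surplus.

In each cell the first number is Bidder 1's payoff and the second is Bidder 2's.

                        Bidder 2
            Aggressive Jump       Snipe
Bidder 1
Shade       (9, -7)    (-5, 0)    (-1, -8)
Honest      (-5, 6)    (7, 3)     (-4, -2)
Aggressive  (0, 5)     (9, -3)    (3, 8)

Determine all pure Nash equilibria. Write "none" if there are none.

(Shade, Aggressive): Bidder 2 can switch to Jump (-7 → 0). Not NE.
(Shade, Jump): Bidder 1 can switch to Honest (-5 → 7). Not NE.
(Shade, Snipe): Bidder 1 can switch to Aggressive (-1 → 3). Not NE.
(Honest, Aggressive): Bidder 1 can switch to Shade (-5 → 9). Not NE.
(Honest, Jump): Bidder 1 can switch to Aggressive (7 → 9). Not NE.
(Honest, Snipe): Bidder 1 can switch to Shade (-4 → -1). Not NE.
(Aggressive, Aggressive): Bidder 1 can switch to Shade (0 → 9). Not NE.
(Aggressive, Jump): Bidder 2 can switch to Aggressive (-3 → 5). Not NE.
(Aggressive, Snipe): Bidder 1 gets 3, best alternative -1; Bidder 2 gets 8, best alternative 5. No profitable deviation — NE.

The unique pure-strategy Nash equilibrium is (Aggressive, Snipe).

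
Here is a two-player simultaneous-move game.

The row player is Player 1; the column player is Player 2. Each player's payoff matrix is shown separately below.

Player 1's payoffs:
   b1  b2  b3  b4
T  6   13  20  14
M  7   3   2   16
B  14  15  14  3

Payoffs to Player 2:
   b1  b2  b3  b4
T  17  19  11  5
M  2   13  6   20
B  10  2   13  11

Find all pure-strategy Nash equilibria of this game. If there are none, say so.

Player 1 against b1: payoffs 6, 7, 14 → best response B.
Player 1 against b2: payoffs 13, 3, 15 → best response B.
Player 1 against b3: payoffs 20, 2, 14 → best response T.
Player 1 against b4: payoffs 14, 16, 3 → best response M.
Player 2 against T: payoffs 17, 19, 11, 5 → best response b2.
Player 2 against M: payoffs 2, 13, 6, 20 → best response b4.
Player 2 against B: payoffs 10, 2, 13, 11 → best response b3.
Mutual best responses: (M, b4).

(M, b4)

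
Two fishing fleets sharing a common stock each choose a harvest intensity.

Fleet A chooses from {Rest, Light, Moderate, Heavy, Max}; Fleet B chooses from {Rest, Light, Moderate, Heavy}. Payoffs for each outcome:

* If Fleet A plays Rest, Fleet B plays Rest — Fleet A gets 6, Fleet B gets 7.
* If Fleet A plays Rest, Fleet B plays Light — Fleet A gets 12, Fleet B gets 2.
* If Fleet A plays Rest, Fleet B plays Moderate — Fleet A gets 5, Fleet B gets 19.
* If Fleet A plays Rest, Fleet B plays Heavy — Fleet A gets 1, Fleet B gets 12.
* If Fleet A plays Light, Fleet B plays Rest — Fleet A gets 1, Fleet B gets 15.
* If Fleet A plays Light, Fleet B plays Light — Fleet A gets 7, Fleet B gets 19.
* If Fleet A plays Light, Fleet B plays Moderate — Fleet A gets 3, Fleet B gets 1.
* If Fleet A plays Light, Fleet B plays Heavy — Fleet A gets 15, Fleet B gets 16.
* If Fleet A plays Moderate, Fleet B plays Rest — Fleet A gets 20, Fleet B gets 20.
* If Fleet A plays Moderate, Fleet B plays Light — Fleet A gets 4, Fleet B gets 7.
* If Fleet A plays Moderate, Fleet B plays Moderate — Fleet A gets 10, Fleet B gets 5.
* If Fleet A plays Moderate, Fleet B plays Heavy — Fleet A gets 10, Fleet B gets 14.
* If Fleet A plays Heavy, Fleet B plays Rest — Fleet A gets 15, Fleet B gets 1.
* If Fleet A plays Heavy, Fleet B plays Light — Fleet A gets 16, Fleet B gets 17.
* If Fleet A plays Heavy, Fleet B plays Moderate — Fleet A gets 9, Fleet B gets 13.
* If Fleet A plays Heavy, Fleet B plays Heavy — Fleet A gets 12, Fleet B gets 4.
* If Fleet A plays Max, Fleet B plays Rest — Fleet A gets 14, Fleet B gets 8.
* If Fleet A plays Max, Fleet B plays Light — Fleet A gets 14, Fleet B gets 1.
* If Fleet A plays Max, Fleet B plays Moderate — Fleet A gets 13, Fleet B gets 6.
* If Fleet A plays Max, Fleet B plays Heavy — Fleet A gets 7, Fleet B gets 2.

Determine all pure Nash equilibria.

Check each profile: it is a Nash equilibrium iff no player can strictly gain by switching unilaterally.
(Rest, Rest): Fleet A can switch to Moderate (6 → 20). Not NE.
(Rest, Light): Fleet A can switch to Heavy (12 → 16). Not NE.
(Rest, Moderate): Fleet A can switch to Moderate (5 → 10). Not NE.
(Rest, Heavy): Fleet A can switch to Light (1 → 15). Not NE.
(Light, Rest): Fleet A can switch to Rest (1 → 6). Not NE.
(Light, Light): Fleet A can switch to Rest (7 → 12). Not NE.
(Light, Moderate): Fleet A can switch to Rest (3 → 5). Not NE.
(Light, Heavy): Fleet B can switch to Light (16 → 19). Not NE.
(Moderate, Rest): Fleet A gets 20, best alternative 15; Fleet B gets 20, best alternative 14. No profitable deviation — NE.
(Moderate, Light): Fleet A can switch to Rest (4 → 12). Not NE.
(Moderate, Moderate): Fleet A can switch to Max (10 → 13). Not NE.
(Heavy, Light): Fleet A gets 16, best alternative 14; Fleet B gets 17, best alternative 13. No profitable deviation — NE.
(The remaining 8 profiles each have a profitable deviation by the same check.)

(Moderate, Rest), (Heavy, Light)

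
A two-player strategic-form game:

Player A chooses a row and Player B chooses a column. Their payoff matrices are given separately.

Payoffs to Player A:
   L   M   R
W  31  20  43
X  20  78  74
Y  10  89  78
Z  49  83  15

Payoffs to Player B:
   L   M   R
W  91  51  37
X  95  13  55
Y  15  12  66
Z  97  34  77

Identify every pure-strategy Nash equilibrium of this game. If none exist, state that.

(W, L): Player A can switch to Z (31 → 49). Not NE.
(W, M): Player A can switch to X (20 → 78). Not NE.
(W, R): Player A can switch to X (43 → 74). Not NE.
(X, L): Player A can switch to W (20 → 31). Not NE.
(X, M): Player A can switch to Y (78 → 89). Not NE.
(X, R): Player A can switch to Y (74 → 78). Not NE.
(Y, R): Player A gets 78, best alternative 74; Player B gets 66, best alternative 15. No profitable deviation — NE.
(Z, L): Player A gets 49, best alternative 31; Player B gets 97, best alternative 77. No profitable deviation — NE.
(The remaining 4 profiles each have a profitable deviation by the same check.)

Pure-strategy Nash equilibria: (Y, R), (Z, L)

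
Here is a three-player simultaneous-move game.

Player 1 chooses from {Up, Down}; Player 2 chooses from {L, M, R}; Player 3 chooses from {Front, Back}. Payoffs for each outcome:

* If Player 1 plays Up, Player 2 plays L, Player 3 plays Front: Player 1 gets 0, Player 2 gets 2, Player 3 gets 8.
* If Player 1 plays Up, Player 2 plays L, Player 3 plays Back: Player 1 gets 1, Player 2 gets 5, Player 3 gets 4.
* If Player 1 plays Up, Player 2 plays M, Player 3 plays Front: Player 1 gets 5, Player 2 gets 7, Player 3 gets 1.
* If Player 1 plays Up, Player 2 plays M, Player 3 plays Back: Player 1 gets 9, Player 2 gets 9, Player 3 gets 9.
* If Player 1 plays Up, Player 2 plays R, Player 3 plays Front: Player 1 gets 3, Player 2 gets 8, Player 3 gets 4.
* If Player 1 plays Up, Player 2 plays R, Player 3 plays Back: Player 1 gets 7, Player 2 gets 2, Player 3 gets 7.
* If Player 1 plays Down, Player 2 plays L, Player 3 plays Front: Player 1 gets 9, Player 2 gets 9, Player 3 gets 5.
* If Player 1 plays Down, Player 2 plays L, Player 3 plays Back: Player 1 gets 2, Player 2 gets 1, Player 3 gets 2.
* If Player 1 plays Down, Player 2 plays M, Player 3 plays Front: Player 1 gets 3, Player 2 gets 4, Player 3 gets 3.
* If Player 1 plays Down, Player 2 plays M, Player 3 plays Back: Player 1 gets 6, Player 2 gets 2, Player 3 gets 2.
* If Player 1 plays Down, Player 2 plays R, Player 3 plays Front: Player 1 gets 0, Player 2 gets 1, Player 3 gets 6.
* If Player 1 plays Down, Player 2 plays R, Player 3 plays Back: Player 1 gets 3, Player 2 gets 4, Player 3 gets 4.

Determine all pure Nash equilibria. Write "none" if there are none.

For each player, find the best response to each opponent profile; mutual best responses are the pure NE.
Player 1 against (L, Front): payoffs 0, 9 → best response Down.
Player 1 against (L, Back): payoffs 1, 2 → best response Down.
Player 1 against (M, Front): payoffs 5, 3 → best response Up.
Player 1 against (M, Back): payoffs 9, 6 → best response Up.
Player 1 against (R, Front): payoffs 3, 0 → best response Up.
Player 1 against (R, Back): payoffs 7, 3 → best response Up.
Player 2 against (Up, Front): payoffs 2, 7, 8 → best response R.
Player 2 against (Up, Back): payoffs 5, 9, 2 → best response M.
Player 2 against (Down, Front): payoffs 9, 4, 1 → best response L.
Player 2 against (Down, Back): payoffs 1, 2, 4 → best response R.
Player 3 against (Up, L): payoffs 8, 4 → best response Front.
Player 3 against (Up, M): payoffs 1, 9 → best response Back.
Player 3 against (Up, R): payoffs 4, 7 → best response Back.
Player 3 against (Down, L): payoffs 5, 2 → best response Front.
Player 3 against (Down, M): payoffs 3, 2 → best response Front.
Player 3 against (Down, R): payoffs 6, 4 → best response Front.
Mutual best responses: (Up, M, Back); (Down, L, Front).

The pure Nash equilibria are (Up, M, Back) and (Down, L, Front).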